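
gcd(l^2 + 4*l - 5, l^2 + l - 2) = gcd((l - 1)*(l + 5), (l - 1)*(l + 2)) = l - 1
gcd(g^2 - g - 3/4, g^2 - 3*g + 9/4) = g - 3/2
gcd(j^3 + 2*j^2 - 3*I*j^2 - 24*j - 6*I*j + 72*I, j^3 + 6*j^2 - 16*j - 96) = j^2 + 2*j - 24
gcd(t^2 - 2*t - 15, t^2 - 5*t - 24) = t + 3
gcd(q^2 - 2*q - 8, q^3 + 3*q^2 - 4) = q + 2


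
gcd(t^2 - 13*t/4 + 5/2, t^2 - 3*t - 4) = 1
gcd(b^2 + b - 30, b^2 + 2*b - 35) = b - 5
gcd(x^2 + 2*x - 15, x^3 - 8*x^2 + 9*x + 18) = x - 3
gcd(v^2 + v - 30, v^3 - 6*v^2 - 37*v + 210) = v^2 + v - 30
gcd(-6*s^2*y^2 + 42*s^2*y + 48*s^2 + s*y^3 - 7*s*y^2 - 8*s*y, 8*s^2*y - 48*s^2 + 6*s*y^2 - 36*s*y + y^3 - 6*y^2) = 1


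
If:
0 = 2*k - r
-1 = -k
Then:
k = 1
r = 2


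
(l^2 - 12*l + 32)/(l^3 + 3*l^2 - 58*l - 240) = (l - 4)/(l^2 + 11*l + 30)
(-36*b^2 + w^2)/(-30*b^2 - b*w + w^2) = (6*b + w)/(5*b + w)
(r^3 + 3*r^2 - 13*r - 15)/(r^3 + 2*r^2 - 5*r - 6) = (r^2 + 2*r - 15)/(r^2 + r - 6)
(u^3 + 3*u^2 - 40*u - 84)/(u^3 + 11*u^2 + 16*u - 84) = (u^2 - 4*u - 12)/(u^2 + 4*u - 12)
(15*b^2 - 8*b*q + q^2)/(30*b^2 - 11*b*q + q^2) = (-3*b + q)/(-6*b + q)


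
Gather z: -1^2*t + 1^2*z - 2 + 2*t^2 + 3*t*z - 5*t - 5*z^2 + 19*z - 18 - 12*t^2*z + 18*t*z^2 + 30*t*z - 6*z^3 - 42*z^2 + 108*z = 2*t^2 - 6*t - 6*z^3 + z^2*(18*t - 47) + z*(-12*t^2 + 33*t + 128) - 20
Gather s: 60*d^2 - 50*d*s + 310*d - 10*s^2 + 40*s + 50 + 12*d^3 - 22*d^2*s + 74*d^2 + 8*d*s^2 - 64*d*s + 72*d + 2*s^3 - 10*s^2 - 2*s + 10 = 12*d^3 + 134*d^2 + 382*d + 2*s^3 + s^2*(8*d - 20) + s*(-22*d^2 - 114*d + 38) + 60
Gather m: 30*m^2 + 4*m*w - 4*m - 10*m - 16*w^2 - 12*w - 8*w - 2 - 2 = 30*m^2 + m*(4*w - 14) - 16*w^2 - 20*w - 4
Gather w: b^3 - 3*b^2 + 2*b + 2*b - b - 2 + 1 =b^3 - 3*b^2 + 3*b - 1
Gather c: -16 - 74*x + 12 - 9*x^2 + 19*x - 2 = -9*x^2 - 55*x - 6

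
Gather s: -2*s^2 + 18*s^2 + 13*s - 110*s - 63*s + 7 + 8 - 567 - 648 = 16*s^2 - 160*s - 1200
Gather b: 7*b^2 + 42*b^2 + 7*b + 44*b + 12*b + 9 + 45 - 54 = 49*b^2 + 63*b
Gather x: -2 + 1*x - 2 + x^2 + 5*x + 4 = x^2 + 6*x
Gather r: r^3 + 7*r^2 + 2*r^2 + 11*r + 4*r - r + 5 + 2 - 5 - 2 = r^3 + 9*r^2 + 14*r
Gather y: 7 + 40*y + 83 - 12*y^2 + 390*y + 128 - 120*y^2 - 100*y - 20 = -132*y^2 + 330*y + 198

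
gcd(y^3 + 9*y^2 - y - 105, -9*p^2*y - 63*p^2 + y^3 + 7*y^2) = y + 7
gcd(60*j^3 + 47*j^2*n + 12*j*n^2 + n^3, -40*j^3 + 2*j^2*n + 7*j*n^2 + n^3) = 20*j^2 + 9*j*n + n^2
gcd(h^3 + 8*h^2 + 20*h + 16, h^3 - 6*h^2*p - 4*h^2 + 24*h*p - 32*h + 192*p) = h + 4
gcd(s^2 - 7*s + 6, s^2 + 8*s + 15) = 1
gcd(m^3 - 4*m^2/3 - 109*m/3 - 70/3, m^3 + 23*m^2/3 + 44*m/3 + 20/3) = m^2 + 17*m/3 + 10/3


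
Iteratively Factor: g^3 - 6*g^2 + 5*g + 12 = (g + 1)*(g^2 - 7*g + 12) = (g - 4)*(g + 1)*(g - 3)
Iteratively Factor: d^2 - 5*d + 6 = (d - 2)*(d - 3)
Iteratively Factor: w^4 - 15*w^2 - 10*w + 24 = (w - 1)*(w^3 + w^2 - 14*w - 24) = (w - 1)*(w + 3)*(w^2 - 2*w - 8) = (w - 1)*(w + 2)*(w + 3)*(w - 4)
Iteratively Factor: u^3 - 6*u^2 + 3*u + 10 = (u - 2)*(u^2 - 4*u - 5) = (u - 5)*(u - 2)*(u + 1)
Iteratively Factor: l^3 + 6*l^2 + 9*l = (l)*(l^2 + 6*l + 9) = l*(l + 3)*(l + 3)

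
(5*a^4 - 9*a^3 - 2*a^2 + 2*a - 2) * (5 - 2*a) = -10*a^5 + 43*a^4 - 41*a^3 - 14*a^2 + 14*a - 10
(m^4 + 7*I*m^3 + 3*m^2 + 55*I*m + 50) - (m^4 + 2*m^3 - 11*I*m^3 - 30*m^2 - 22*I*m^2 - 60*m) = -2*m^3 + 18*I*m^3 + 33*m^2 + 22*I*m^2 + 60*m + 55*I*m + 50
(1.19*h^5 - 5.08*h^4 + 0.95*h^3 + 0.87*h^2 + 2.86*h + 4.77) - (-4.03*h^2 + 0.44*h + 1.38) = 1.19*h^5 - 5.08*h^4 + 0.95*h^3 + 4.9*h^2 + 2.42*h + 3.39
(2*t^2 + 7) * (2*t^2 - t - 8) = 4*t^4 - 2*t^3 - 2*t^2 - 7*t - 56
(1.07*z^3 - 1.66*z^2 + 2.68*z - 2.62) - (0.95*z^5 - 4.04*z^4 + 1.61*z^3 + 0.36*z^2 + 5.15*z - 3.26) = -0.95*z^5 + 4.04*z^4 - 0.54*z^3 - 2.02*z^2 - 2.47*z + 0.64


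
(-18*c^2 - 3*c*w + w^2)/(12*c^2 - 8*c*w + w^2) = (3*c + w)/(-2*c + w)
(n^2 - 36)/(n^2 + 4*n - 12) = (n - 6)/(n - 2)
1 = 1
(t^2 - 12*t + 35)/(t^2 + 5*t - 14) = (t^2 - 12*t + 35)/(t^2 + 5*t - 14)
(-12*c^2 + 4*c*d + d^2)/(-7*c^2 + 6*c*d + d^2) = (-12*c^2 + 4*c*d + d^2)/(-7*c^2 + 6*c*d + d^2)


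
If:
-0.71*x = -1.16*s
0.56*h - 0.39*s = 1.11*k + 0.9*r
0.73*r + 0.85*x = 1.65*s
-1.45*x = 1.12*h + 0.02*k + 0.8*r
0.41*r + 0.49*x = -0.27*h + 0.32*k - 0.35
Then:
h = 0.91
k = 0.71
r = -0.14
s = -0.39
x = -0.64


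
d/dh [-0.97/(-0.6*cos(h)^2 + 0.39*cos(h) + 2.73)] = (1.164*cos(h) - 0.3783)*sin(h)/(-0.6*cos(h)^2 + 0.39*cos(h) + 2.73)^2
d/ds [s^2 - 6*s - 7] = 2*s - 6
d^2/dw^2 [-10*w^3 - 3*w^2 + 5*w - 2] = -60*w - 6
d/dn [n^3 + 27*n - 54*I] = 3*n^2 + 27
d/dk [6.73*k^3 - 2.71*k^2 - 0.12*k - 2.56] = 20.19*k^2 - 5.42*k - 0.12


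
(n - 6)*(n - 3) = n^2 - 9*n + 18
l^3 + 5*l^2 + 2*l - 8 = (l - 1)*(l + 2)*(l + 4)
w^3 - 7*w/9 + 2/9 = (w - 2/3)*(w - 1/3)*(w + 1)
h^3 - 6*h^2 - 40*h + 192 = (h - 8)*(h - 4)*(h + 6)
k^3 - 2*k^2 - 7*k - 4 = (k - 4)*(k + 1)^2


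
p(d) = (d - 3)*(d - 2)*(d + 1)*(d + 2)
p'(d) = (d - 3)*(d - 2)*(d + 1) + (d - 3)*(d - 2)*(d + 2) + (d - 3)*(d + 1)*(d + 2) + (d - 2)*(d + 1)*(d + 2)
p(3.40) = 13.31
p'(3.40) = 48.26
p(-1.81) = -2.82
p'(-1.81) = -10.04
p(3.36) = 11.44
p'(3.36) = 44.95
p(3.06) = 1.31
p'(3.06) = 23.59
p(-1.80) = -2.92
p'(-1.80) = -9.57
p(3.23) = 6.26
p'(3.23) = 34.98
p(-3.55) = 143.68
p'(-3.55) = -196.87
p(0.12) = 12.86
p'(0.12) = 6.24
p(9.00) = 4620.00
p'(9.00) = 2312.00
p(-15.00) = 55692.00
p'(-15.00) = -14632.00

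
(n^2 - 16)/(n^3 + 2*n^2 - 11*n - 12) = (n - 4)/(n^2 - 2*n - 3)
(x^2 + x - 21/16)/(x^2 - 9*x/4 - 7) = (x - 3/4)/(x - 4)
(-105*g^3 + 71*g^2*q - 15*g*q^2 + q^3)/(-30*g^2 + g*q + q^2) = (21*g^2 - 10*g*q + q^2)/(6*g + q)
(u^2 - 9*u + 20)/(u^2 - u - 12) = (u - 5)/(u + 3)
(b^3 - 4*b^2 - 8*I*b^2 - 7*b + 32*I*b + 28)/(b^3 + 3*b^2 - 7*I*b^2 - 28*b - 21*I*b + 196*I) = (b - I)/(b + 7)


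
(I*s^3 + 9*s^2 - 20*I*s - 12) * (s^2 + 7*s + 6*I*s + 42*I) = I*s^5 + 3*s^4 + 7*I*s^4 + 21*s^3 + 34*I*s^3 + 108*s^2 + 238*I*s^2 + 756*s - 72*I*s - 504*I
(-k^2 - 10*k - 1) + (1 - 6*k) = -k^2 - 16*k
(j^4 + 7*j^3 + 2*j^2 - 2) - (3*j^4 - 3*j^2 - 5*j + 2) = -2*j^4 + 7*j^3 + 5*j^2 + 5*j - 4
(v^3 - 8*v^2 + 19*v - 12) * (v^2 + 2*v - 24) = v^5 - 6*v^4 - 21*v^3 + 218*v^2 - 480*v + 288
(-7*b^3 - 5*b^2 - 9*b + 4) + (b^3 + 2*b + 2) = -6*b^3 - 5*b^2 - 7*b + 6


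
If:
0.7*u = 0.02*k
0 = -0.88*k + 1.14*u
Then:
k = 0.00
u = 0.00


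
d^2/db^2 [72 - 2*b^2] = -4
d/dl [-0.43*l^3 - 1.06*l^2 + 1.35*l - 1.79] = -1.29*l^2 - 2.12*l + 1.35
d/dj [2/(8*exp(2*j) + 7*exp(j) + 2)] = (-32*exp(j) - 14)*exp(j)/(8*exp(2*j) + 7*exp(j) + 2)^2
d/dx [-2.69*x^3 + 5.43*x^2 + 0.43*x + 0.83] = -8.07*x^2 + 10.86*x + 0.43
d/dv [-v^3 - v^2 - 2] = v*(-3*v - 2)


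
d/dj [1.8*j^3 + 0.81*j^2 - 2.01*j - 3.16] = 5.4*j^2 + 1.62*j - 2.01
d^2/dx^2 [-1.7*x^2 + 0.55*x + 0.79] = -3.40000000000000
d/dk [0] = 0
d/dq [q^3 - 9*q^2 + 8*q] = 3*q^2 - 18*q + 8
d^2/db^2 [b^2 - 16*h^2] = 2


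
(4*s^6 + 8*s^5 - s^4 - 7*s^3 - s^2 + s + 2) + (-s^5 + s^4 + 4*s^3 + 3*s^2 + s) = 4*s^6 + 7*s^5 - 3*s^3 + 2*s^2 + 2*s + 2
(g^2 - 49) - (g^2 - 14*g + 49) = 14*g - 98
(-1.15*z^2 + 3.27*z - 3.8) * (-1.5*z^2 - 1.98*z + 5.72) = 1.725*z^4 - 2.628*z^3 - 7.3526*z^2 + 26.2284*z - 21.736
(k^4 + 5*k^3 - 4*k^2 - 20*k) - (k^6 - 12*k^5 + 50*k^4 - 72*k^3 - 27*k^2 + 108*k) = -k^6 + 12*k^5 - 49*k^4 + 77*k^3 + 23*k^2 - 128*k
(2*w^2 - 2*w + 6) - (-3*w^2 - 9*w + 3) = 5*w^2 + 7*w + 3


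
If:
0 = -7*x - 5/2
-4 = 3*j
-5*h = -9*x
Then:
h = -9/14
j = -4/3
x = -5/14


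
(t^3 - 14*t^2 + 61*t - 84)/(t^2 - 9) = (t^2 - 11*t + 28)/(t + 3)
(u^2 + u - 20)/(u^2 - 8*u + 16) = (u + 5)/(u - 4)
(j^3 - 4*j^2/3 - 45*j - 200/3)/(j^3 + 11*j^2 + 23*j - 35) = (3*j^2 - 19*j - 40)/(3*(j^2 + 6*j - 7))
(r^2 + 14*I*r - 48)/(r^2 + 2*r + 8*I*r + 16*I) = (r + 6*I)/(r + 2)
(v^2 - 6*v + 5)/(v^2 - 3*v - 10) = (v - 1)/(v + 2)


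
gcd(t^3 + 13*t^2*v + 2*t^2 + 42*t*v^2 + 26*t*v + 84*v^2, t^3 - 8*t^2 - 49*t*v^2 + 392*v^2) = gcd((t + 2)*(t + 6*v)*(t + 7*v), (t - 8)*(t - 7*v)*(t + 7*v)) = t + 7*v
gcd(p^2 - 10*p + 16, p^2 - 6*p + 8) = p - 2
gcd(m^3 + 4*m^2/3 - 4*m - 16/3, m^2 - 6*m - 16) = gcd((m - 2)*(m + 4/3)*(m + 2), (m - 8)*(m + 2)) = m + 2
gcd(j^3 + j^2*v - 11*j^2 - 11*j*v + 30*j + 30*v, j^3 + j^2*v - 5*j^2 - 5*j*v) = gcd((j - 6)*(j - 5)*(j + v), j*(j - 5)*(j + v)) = j^2 + j*v - 5*j - 5*v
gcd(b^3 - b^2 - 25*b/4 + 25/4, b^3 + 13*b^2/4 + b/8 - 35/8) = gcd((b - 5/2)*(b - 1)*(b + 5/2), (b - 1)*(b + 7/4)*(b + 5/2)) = b^2 + 3*b/2 - 5/2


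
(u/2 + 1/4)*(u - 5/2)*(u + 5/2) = u^3/2 + u^2/4 - 25*u/8 - 25/16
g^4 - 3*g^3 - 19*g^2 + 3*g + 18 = (g - 6)*(g - 1)*(g + 1)*(g + 3)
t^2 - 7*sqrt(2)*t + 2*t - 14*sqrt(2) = (t + 2)*(t - 7*sqrt(2))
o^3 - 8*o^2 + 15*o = o*(o - 5)*(o - 3)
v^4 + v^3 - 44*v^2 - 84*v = v*(v - 7)*(v + 2)*(v + 6)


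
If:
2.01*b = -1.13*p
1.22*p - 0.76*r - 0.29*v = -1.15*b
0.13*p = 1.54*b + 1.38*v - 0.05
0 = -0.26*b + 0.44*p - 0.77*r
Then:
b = 0.03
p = -0.05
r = -0.04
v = 0.00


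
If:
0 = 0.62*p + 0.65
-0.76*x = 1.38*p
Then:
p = -1.05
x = 1.90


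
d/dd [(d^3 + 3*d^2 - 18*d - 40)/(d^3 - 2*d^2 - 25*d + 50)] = (-5*d^2 + 36*d - 76)/(d^4 - 14*d^3 + 69*d^2 - 140*d + 100)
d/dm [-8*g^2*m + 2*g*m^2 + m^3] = -8*g^2 + 4*g*m + 3*m^2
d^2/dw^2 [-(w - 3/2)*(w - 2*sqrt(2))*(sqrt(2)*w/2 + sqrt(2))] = -3*sqrt(2)*w - sqrt(2)/2 + 4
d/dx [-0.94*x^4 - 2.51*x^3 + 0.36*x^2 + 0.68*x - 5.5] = -3.76*x^3 - 7.53*x^2 + 0.72*x + 0.68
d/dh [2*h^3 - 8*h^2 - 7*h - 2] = 6*h^2 - 16*h - 7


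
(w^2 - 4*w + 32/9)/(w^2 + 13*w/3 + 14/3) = (9*w^2 - 36*w + 32)/(3*(3*w^2 + 13*w + 14))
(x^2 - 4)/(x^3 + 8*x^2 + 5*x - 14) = (x - 2)/(x^2 + 6*x - 7)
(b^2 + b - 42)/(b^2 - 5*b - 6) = (b + 7)/(b + 1)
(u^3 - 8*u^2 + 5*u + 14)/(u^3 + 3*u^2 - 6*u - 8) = (u - 7)/(u + 4)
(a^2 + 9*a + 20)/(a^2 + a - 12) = (a + 5)/(a - 3)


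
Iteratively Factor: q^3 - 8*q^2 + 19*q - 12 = (q - 1)*(q^2 - 7*q + 12) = (q - 4)*(q - 1)*(q - 3)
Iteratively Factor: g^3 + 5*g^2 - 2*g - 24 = (g + 3)*(g^2 + 2*g - 8) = (g + 3)*(g + 4)*(g - 2)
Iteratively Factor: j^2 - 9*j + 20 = (j - 5)*(j - 4)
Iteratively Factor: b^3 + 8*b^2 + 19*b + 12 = (b + 3)*(b^2 + 5*b + 4) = (b + 1)*(b + 3)*(b + 4)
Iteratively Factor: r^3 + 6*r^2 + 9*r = (r)*(r^2 + 6*r + 9) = r*(r + 3)*(r + 3)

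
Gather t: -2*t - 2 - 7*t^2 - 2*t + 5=-7*t^2 - 4*t + 3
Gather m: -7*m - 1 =-7*m - 1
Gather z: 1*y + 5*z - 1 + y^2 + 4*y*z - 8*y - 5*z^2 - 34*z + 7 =y^2 - 7*y - 5*z^2 + z*(4*y - 29) + 6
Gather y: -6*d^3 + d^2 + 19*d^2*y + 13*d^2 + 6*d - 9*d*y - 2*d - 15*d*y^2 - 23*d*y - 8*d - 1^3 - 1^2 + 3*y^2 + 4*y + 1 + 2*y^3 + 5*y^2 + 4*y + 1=-6*d^3 + 14*d^2 - 4*d + 2*y^3 + y^2*(8 - 15*d) + y*(19*d^2 - 32*d + 8)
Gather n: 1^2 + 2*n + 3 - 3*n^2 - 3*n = -3*n^2 - n + 4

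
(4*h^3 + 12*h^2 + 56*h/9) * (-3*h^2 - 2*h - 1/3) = -12*h^5 - 44*h^4 - 44*h^3 - 148*h^2/9 - 56*h/27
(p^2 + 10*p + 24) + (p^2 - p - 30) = 2*p^2 + 9*p - 6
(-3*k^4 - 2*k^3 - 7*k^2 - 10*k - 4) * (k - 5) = -3*k^5 + 13*k^4 + 3*k^3 + 25*k^2 + 46*k + 20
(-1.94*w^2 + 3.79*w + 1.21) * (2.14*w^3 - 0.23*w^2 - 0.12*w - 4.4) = -4.1516*w^5 + 8.5568*w^4 + 1.9505*w^3 + 7.8029*w^2 - 16.8212*w - 5.324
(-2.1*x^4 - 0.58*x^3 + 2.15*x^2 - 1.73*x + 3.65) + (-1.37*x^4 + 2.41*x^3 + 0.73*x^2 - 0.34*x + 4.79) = -3.47*x^4 + 1.83*x^3 + 2.88*x^2 - 2.07*x + 8.44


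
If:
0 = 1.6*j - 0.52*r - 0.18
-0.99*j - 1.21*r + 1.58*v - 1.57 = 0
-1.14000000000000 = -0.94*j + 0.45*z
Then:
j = 0.478723404255319*z + 1.21276595744681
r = 1.47299509001637*z + 3.38543371522095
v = 1.42801280324846*z + 4.34621081853778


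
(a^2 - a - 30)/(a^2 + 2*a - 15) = (a - 6)/(a - 3)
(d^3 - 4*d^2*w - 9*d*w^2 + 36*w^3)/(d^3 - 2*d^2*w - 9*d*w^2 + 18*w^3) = (-d + 4*w)/(-d + 2*w)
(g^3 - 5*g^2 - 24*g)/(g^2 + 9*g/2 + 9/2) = 2*g*(g - 8)/(2*g + 3)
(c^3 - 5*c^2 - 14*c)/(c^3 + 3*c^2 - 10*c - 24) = c*(c - 7)/(c^2 + c - 12)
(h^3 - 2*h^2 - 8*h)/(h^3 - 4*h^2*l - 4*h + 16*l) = h*(h - 4)/(h^2 - 4*h*l - 2*h + 8*l)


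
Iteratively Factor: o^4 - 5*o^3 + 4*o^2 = (o - 1)*(o^3 - 4*o^2) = (o - 4)*(o - 1)*(o^2) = o*(o - 4)*(o - 1)*(o)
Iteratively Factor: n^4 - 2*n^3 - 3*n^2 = (n)*(n^3 - 2*n^2 - 3*n) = n^2*(n^2 - 2*n - 3) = n^2*(n - 3)*(n + 1)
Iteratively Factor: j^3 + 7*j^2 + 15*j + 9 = (j + 1)*(j^2 + 6*j + 9) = (j + 1)*(j + 3)*(j + 3)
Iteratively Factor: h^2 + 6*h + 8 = (h + 4)*(h + 2)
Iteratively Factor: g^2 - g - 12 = (g - 4)*(g + 3)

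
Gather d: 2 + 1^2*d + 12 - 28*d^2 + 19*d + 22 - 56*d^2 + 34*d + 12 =-84*d^2 + 54*d + 48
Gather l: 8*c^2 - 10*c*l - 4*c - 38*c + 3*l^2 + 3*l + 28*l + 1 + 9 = 8*c^2 - 42*c + 3*l^2 + l*(31 - 10*c) + 10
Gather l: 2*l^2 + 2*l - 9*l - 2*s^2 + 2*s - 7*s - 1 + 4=2*l^2 - 7*l - 2*s^2 - 5*s + 3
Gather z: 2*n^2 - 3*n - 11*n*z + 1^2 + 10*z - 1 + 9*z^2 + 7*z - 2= 2*n^2 - 3*n + 9*z^2 + z*(17 - 11*n) - 2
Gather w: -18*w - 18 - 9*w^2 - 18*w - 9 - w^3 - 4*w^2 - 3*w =-w^3 - 13*w^2 - 39*w - 27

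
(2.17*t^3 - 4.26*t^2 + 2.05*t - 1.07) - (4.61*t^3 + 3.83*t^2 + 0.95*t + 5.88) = -2.44*t^3 - 8.09*t^2 + 1.1*t - 6.95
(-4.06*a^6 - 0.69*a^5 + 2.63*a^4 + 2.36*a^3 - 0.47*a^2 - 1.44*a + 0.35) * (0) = 0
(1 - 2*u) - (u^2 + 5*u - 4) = -u^2 - 7*u + 5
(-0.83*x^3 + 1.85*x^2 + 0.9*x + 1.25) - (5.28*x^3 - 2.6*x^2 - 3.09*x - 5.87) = -6.11*x^3 + 4.45*x^2 + 3.99*x + 7.12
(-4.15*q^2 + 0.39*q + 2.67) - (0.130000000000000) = -4.15*q^2 + 0.39*q + 2.54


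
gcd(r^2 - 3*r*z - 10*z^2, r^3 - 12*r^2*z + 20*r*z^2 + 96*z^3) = r + 2*z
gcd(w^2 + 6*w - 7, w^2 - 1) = w - 1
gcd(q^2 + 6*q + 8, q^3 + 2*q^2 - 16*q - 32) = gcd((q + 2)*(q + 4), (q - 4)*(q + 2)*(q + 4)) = q^2 + 6*q + 8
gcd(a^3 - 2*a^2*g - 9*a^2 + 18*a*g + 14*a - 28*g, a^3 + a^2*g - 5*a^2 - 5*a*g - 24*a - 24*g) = 1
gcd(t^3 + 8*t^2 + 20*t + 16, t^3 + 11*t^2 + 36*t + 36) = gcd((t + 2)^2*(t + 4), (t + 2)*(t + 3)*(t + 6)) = t + 2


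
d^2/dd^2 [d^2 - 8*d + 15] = 2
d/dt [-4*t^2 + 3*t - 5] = 3 - 8*t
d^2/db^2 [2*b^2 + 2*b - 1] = 4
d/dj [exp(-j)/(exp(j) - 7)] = (7 - 2*exp(j))*exp(-j)/(exp(2*j) - 14*exp(j) + 49)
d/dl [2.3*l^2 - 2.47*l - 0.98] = 4.6*l - 2.47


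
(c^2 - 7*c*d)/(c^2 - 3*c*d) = (c - 7*d)/(c - 3*d)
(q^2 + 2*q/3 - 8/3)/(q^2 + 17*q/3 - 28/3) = (q + 2)/(q + 7)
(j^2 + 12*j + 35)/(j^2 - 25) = (j + 7)/(j - 5)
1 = 1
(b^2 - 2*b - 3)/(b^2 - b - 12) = (-b^2 + 2*b + 3)/(-b^2 + b + 12)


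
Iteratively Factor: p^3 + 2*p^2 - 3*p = (p - 1)*(p^2 + 3*p) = p*(p - 1)*(p + 3)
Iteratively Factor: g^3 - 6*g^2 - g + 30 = (g + 2)*(g^2 - 8*g + 15) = (g - 5)*(g + 2)*(g - 3)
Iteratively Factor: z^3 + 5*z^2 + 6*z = (z)*(z^2 + 5*z + 6) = z*(z + 3)*(z + 2)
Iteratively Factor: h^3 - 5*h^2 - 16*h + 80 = (h - 5)*(h^2 - 16) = (h - 5)*(h + 4)*(h - 4)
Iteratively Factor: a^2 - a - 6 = (a - 3)*(a + 2)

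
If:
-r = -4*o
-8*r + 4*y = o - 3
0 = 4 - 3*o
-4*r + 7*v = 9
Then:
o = 4/3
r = 16/3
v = 13/3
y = 41/4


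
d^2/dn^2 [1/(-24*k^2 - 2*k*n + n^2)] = 2*(-24*k^2 - 2*k*n + n^2 - 4*(k - n)^2)/(24*k^2 + 2*k*n - n^2)^3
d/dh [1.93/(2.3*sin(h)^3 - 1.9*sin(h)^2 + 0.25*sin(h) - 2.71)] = (-13.317*sin(h)^2 + 7.334*sin(h) - 0.4825)*cos(h)/(2.3*sin(h)^3 - 1.9*sin(h)^2 + 0.25*sin(h) - 2.71)^2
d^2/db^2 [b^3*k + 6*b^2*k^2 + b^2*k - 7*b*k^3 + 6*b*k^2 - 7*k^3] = 2*k*(3*b + 6*k + 1)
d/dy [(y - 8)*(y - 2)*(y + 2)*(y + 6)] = 4*y^3 - 6*y^2 - 104*y + 8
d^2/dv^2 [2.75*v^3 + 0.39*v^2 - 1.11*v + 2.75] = 16.5*v + 0.78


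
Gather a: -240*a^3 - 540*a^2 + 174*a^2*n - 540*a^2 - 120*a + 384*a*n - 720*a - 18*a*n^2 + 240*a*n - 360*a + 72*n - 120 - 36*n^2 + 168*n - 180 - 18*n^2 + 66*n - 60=-240*a^3 + a^2*(174*n - 1080) + a*(-18*n^2 + 624*n - 1200) - 54*n^2 + 306*n - 360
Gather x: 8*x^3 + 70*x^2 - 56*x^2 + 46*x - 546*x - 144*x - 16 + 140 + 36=8*x^3 + 14*x^2 - 644*x + 160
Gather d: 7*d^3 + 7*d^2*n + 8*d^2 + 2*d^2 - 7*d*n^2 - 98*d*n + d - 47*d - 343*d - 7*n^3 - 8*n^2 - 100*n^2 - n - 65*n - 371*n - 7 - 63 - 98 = 7*d^3 + d^2*(7*n + 10) + d*(-7*n^2 - 98*n - 389) - 7*n^3 - 108*n^2 - 437*n - 168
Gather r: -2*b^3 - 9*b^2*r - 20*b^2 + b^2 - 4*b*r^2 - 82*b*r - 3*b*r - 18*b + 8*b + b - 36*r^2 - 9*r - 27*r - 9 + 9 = -2*b^3 - 19*b^2 - 9*b + r^2*(-4*b - 36) + r*(-9*b^2 - 85*b - 36)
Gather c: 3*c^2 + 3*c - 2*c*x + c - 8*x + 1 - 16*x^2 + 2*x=3*c^2 + c*(4 - 2*x) - 16*x^2 - 6*x + 1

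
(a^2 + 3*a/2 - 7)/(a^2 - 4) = (a + 7/2)/(a + 2)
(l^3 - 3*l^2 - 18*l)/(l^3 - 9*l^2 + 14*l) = (l^2 - 3*l - 18)/(l^2 - 9*l + 14)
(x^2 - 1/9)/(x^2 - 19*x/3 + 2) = (x + 1/3)/(x - 6)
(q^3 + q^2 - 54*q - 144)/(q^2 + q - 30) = (q^2 - 5*q - 24)/(q - 5)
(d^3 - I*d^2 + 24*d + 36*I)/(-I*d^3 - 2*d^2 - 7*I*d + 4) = (-d^3 + I*d^2 - 24*d - 36*I)/(I*d^3 + 2*d^2 + 7*I*d - 4)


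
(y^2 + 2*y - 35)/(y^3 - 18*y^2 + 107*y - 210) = (y + 7)/(y^2 - 13*y + 42)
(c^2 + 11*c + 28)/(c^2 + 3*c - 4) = (c + 7)/(c - 1)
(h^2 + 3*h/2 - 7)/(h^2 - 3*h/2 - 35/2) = (h - 2)/(h - 5)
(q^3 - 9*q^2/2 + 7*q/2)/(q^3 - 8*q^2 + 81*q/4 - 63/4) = 2*q*(q - 1)/(2*q^2 - 9*q + 9)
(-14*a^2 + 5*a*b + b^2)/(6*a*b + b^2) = (-14*a^2 + 5*a*b + b^2)/(b*(6*a + b))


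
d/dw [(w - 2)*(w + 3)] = 2*w + 1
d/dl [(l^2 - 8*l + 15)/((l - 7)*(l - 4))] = (-3*l^2 + 26*l - 59)/(l^4 - 22*l^3 + 177*l^2 - 616*l + 784)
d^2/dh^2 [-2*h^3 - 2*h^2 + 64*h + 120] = -12*h - 4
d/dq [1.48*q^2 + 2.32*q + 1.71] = 2.96*q + 2.32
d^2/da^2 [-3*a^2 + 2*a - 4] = -6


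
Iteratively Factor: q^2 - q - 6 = (q - 3)*(q + 2)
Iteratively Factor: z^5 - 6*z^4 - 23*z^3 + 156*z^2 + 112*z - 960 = (z - 4)*(z^4 - 2*z^3 - 31*z^2 + 32*z + 240) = (z - 4)^2*(z^3 + 2*z^2 - 23*z - 60) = (z - 5)*(z - 4)^2*(z^2 + 7*z + 12) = (z - 5)*(z - 4)^2*(z + 3)*(z + 4)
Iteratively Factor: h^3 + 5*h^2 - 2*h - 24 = (h + 4)*(h^2 + h - 6) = (h - 2)*(h + 4)*(h + 3)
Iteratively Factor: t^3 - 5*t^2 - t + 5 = (t - 5)*(t^2 - 1) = (t - 5)*(t + 1)*(t - 1)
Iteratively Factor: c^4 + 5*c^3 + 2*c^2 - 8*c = (c + 2)*(c^3 + 3*c^2 - 4*c) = (c - 1)*(c + 2)*(c^2 + 4*c) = (c - 1)*(c + 2)*(c + 4)*(c)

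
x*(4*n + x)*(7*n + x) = 28*n^2*x + 11*n*x^2 + x^3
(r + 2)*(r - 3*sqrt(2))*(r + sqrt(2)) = r^3 - 2*sqrt(2)*r^2 + 2*r^2 - 6*r - 4*sqrt(2)*r - 12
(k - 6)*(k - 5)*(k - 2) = k^3 - 13*k^2 + 52*k - 60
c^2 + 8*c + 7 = (c + 1)*(c + 7)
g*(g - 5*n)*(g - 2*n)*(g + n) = g^4 - 6*g^3*n + 3*g^2*n^2 + 10*g*n^3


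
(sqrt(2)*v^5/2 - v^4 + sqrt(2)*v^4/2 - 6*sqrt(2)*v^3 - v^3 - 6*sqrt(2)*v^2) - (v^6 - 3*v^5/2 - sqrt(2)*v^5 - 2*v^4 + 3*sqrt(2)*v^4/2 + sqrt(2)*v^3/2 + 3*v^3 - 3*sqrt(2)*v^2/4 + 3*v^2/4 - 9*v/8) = -v^6 + 3*v^5/2 + 3*sqrt(2)*v^5/2 - sqrt(2)*v^4 + v^4 - 13*sqrt(2)*v^3/2 - 4*v^3 - 21*sqrt(2)*v^2/4 - 3*v^2/4 + 9*v/8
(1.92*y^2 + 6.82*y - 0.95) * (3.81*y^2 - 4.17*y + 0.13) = 7.3152*y^4 + 17.9778*y^3 - 31.8093*y^2 + 4.8481*y - 0.1235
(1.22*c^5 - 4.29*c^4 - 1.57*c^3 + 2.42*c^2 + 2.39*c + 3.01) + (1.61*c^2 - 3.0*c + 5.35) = 1.22*c^5 - 4.29*c^4 - 1.57*c^3 + 4.03*c^2 - 0.61*c + 8.36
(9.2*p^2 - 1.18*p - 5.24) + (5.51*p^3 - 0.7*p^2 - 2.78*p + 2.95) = 5.51*p^3 + 8.5*p^2 - 3.96*p - 2.29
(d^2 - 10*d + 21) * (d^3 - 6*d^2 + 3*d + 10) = d^5 - 16*d^4 + 84*d^3 - 146*d^2 - 37*d + 210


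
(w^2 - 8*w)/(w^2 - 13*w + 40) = w/(w - 5)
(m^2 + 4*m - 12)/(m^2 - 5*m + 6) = (m + 6)/(m - 3)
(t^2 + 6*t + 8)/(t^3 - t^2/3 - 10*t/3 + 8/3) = 3*(t + 4)/(3*t^2 - 7*t + 4)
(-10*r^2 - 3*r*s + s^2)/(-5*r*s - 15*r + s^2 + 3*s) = (2*r + s)/(s + 3)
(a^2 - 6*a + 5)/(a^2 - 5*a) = (a - 1)/a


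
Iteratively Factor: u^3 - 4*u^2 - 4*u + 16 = (u - 2)*(u^2 - 2*u - 8) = (u - 4)*(u - 2)*(u + 2)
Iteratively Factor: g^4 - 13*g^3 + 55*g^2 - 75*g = (g - 5)*(g^3 - 8*g^2 + 15*g) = g*(g - 5)*(g^2 - 8*g + 15) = g*(g - 5)*(g - 3)*(g - 5)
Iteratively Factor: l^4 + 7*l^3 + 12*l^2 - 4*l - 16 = (l + 4)*(l^3 + 3*l^2 - 4) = (l - 1)*(l + 4)*(l^2 + 4*l + 4) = (l - 1)*(l + 2)*(l + 4)*(l + 2)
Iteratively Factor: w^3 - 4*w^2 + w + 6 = (w + 1)*(w^2 - 5*w + 6) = (w - 3)*(w + 1)*(w - 2)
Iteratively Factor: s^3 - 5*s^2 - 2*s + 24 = (s - 4)*(s^2 - s - 6) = (s - 4)*(s + 2)*(s - 3)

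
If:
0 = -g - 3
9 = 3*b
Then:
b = 3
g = -3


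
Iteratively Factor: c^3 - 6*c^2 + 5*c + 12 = (c - 4)*(c^2 - 2*c - 3) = (c - 4)*(c + 1)*(c - 3)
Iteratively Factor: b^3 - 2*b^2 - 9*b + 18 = (b - 3)*(b^2 + b - 6) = (b - 3)*(b - 2)*(b + 3)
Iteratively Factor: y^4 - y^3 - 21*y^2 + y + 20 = (y - 1)*(y^3 - 21*y - 20) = (y - 5)*(y - 1)*(y^2 + 5*y + 4) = (y - 5)*(y - 1)*(y + 4)*(y + 1)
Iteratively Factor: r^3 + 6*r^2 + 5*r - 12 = (r - 1)*(r^2 + 7*r + 12) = (r - 1)*(r + 3)*(r + 4)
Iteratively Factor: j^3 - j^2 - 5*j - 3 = (j + 1)*(j^2 - 2*j - 3) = (j + 1)^2*(j - 3)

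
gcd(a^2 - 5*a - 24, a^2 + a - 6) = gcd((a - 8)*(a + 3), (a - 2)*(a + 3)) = a + 3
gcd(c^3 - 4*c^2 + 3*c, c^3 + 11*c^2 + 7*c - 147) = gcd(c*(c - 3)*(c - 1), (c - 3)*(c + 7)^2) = c - 3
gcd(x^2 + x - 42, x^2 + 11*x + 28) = x + 7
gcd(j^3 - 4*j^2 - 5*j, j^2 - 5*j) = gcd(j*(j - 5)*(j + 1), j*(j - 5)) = j^2 - 5*j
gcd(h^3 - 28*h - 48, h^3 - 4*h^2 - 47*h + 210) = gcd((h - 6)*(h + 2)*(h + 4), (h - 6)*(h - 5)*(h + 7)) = h - 6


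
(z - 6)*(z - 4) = z^2 - 10*z + 24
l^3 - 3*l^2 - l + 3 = (l - 3)*(l - 1)*(l + 1)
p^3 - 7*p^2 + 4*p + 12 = (p - 6)*(p - 2)*(p + 1)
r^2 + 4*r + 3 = (r + 1)*(r + 3)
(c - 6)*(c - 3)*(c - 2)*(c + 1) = c^4 - 10*c^3 + 25*c^2 - 36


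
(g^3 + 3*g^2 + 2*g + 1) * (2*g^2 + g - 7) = 2*g^5 + 7*g^4 - 17*g^2 - 13*g - 7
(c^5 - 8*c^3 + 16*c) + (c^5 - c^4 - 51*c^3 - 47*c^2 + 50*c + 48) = 2*c^5 - c^4 - 59*c^3 - 47*c^2 + 66*c + 48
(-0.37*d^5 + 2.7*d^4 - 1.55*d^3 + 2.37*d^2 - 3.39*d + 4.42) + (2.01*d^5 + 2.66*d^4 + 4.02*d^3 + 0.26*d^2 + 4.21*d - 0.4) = 1.64*d^5 + 5.36*d^4 + 2.47*d^3 + 2.63*d^2 + 0.82*d + 4.02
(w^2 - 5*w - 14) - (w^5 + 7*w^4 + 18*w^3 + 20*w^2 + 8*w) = -w^5 - 7*w^4 - 18*w^3 - 19*w^2 - 13*w - 14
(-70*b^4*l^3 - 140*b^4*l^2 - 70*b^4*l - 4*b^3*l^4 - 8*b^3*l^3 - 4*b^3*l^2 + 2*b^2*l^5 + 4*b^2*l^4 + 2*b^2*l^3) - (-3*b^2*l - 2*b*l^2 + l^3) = -70*b^4*l^3 - 140*b^4*l^2 - 70*b^4*l - 4*b^3*l^4 - 8*b^3*l^3 - 4*b^3*l^2 + 2*b^2*l^5 + 4*b^2*l^4 + 2*b^2*l^3 + 3*b^2*l + 2*b*l^2 - l^3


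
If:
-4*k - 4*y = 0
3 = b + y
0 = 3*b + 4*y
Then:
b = 12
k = 9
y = -9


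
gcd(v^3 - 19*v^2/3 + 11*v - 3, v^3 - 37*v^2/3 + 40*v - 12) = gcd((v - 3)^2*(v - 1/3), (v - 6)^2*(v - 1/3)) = v - 1/3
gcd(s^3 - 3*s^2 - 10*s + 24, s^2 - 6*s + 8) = s^2 - 6*s + 8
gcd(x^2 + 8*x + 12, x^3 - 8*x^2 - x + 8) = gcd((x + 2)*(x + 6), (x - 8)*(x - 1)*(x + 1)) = 1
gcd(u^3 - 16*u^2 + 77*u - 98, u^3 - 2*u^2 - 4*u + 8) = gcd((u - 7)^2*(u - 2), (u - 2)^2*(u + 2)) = u - 2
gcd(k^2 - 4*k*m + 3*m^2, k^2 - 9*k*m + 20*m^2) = 1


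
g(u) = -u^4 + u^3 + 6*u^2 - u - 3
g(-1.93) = 0.22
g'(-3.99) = 252.97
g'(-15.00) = 13994.00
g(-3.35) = -95.85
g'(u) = -4*u^3 + 3*u^2 + 12*u - 1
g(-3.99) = -220.46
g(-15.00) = -52638.00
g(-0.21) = -2.54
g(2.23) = 10.97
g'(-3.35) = 142.85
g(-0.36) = -1.93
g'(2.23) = -3.68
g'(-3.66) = 191.38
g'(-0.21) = -3.35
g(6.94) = -1706.44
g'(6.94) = -1110.25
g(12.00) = -18159.00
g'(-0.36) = -4.74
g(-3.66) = -147.44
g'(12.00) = -6337.00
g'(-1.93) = 15.77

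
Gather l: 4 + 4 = 8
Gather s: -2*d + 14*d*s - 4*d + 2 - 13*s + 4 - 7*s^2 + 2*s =-6*d - 7*s^2 + s*(14*d - 11) + 6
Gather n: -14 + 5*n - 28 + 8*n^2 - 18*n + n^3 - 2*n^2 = n^3 + 6*n^2 - 13*n - 42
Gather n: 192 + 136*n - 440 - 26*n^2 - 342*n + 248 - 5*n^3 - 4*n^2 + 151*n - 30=-5*n^3 - 30*n^2 - 55*n - 30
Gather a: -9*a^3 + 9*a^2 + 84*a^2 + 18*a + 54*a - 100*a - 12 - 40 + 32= -9*a^3 + 93*a^2 - 28*a - 20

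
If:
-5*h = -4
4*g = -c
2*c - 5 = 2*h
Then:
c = 33/10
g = -33/40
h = 4/5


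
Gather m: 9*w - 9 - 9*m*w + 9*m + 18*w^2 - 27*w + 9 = m*(9 - 9*w) + 18*w^2 - 18*w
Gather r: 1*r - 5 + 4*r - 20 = 5*r - 25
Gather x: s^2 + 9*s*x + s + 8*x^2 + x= s^2 + s + 8*x^2 + x*(9*s + 1)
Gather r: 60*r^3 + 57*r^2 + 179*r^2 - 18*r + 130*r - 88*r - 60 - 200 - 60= 60*r^3 + 236*r^2 + 24*r - 320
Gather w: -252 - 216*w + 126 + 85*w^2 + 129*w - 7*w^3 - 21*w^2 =-7*w^3 + 64*w^2 - 87*w - 126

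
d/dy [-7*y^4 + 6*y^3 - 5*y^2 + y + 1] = -28*y^3 + 18*y^2 - 10*y + 1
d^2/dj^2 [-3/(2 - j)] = 6/(j - 2)^3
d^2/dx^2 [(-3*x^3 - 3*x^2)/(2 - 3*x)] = 6*(9*x^3 - 18*x^2 + 12*x + 4)/(27*x^3 - 54*x^2 + 36*x - 8)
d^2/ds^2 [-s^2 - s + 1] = -2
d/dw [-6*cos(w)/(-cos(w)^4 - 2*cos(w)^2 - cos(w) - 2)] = 6*(3*sin(w)^4 - 8*sin(w)^2 + 3)*sin(w)/((-sin(w)^2 + cos(w) + 2)^2*(sin(w)^2 + cos(w) - 3)^2)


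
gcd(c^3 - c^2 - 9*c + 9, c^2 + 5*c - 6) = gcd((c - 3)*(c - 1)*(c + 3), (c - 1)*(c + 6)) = c - 1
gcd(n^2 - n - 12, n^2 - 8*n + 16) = n - 4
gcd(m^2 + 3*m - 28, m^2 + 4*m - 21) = m + 7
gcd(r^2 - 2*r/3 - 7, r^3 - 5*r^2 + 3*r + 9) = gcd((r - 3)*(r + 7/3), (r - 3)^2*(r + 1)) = r - 3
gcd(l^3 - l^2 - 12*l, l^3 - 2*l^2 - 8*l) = l^2 - 4*l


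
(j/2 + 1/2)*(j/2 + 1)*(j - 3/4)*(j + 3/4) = j^4/4 + 3*j^3/4 + 23*j^2/64 - 27*j/64 - 9/32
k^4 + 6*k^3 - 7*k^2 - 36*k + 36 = (k - 2)*(k - 1)*(k + 3)*(k + 6)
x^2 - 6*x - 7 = (x - 7)*(x + 1)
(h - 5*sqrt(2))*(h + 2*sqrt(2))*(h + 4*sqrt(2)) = h^3 + sqrt(2)*h^2 - 44*h - 80*sqrt(2)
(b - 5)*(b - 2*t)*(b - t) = b^3 - 3*b^2*t - 5*b^2 + 2*b*t^2 + 15*b*t - 10*t^2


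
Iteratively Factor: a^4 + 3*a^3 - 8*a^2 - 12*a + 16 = (a + 2)*(a^3 + a^2 - 10*a + 8) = (a + 2)*(a + 4)*(a^2 - 3*a + 2) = (a - 2)*(a + 2)*(a + 4)*(a - 1)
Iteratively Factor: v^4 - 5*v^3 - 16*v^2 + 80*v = (v)*(v^3 - 5*v^2 - 16*v + 80) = v*(v - 5)*(v^2 - 16) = v*(v - 5)*(v + 4)*(v - 4)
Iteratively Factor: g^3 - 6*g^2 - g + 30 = (g - 3)*(g^2 - 3*g - 10) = (g - 3)*(g + 2)*(g - 5)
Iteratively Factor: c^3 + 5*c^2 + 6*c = (c)*(c^2 + 5*c + 6) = c*(c + 2)*(c + 3)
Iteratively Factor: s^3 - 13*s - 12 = (s + 1)*(s^2 - s - 12) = (s + 1)*(s + 3)*(s - 4)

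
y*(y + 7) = y^2 + 7*y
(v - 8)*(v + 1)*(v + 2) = v^3 - 5*v^2 - 22*v - 16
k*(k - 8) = k^2 - 8*k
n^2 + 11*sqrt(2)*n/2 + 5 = (n + sqrt(2)/2)*(n + 5*sqrt(2))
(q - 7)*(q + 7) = q^2 - 49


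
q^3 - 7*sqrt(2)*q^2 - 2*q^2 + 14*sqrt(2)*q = q*(q - 2)*(q - 7*sqrt(2))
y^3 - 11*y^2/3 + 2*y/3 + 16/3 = (y - 8/3)*(y - 2)*(y + 1)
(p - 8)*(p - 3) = p^2 - 11*p + 24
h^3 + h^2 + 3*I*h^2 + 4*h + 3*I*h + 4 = (h + 1)*(h - I)*(h + 4*I)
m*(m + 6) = m^2 + 6*m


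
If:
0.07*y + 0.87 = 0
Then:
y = -12.43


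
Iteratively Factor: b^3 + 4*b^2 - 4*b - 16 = (b - 2)*(b^2 + 6*b + 8) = (b - 2)*(b + 2)*(b + 4)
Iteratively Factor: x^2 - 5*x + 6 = (x - 3)*(x - 2)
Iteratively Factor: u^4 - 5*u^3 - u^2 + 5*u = (u - 1)*(u^3 - 4*u^2 - 5*u) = (u - 1)*(u + 1)*(u^2 - 5*u) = u*(u - 1)*(u + 1)*(u - 5)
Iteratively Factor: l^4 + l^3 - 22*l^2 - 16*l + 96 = (l + 3)*(l^3 - 2*l^2 - 16*l + 32) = (l - 4)*(l + 3)*(l^2 + 2*l - 8) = (l - 4)*(l - 2)*(l + 3)*(l + 4)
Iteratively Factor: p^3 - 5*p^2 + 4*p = (p - 1)*(p^2 - 4*p) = p*(p - 1)*(p - 4)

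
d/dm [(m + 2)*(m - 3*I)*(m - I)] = 3*m^2 + m*(4 - 8*I) - 3 - 8*I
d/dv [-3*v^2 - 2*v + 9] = -6*v - 2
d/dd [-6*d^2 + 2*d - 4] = 2 - 12*d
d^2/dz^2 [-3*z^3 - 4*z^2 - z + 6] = -18*z - 8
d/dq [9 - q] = -1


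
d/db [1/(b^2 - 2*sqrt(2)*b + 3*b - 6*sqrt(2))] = (-2*b - 3 + 2*sqrt(2))/(b^2 - 2*sqrt(2)*b + 3*b - 6*sqrt(2))^2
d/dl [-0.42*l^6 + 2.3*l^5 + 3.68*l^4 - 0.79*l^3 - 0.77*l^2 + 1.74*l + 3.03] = -2.52*l^5 + 11.5*l^4 + 14.72*l^3 - 2.37*l^2 - 1.54*l + 1.74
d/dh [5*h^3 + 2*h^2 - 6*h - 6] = 15*h^2 + 4*h - 6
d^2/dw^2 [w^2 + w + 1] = 2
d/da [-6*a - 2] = -6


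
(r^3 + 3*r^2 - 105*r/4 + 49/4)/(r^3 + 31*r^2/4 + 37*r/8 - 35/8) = 2*(2*r - 7)/(4*r + 5)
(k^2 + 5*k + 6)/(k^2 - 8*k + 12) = (k^2 + 5*k + 6)/(k^2 - 8*k + 12)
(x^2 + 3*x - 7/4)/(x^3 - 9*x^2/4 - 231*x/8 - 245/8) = 2*(2*x - 1)/(4*x^2 - 23*x - 35)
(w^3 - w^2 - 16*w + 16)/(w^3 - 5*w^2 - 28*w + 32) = (w - 4)/(w - 8)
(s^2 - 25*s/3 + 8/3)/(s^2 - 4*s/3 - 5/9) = 3*(-3*s^2 + 25*s - 8)/(-9*s^2 + 12*s + 5)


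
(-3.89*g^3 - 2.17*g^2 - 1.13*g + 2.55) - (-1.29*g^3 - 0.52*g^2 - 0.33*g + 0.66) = -2.6*g^3 - 1.65*g^2 - 0.8*g + 1.89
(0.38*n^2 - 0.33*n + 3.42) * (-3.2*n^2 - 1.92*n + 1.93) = -1.216*n^4 + 0.3264*n^3 - 9.577*n^2 - 7.2033*n + 6.6006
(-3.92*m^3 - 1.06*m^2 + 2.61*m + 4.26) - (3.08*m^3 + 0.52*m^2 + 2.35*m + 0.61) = -7.0*m^3 - 1.58*m^2 + 0.26*m + 3.65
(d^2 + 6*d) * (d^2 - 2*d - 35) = d^4 + 4*d^3 - 47*d^2 - 210*d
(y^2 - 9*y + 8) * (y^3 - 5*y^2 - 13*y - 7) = y^5 - 14*y^4 + 40*y^3 + 70*y^2 - 41*y - 56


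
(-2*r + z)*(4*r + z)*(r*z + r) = -8*r^3*z - 8*r^3 + 2*r^2*z^2 + 2*r^2*z + r*z^3 + r*z^2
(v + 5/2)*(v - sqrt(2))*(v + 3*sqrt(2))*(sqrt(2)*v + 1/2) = sqrt(2)*v^4 + 5*sqrt(2)*v^3/2 + 9*v^3/2 - 5*sqrt(2)*v^2 + 45*v^2/4 - 25*sqrt(2)*v/2 - 3*v - 15/2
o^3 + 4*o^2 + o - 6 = (o - 1)*(o + 2)*(o + 3)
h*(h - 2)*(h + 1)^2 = h^4 - 3*h^2 - 2*h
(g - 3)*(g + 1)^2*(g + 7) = g^4 + 6*g^3 - 12*g^2 - 38*g - 21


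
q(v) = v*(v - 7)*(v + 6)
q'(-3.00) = -9.00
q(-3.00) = 90.00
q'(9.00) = 183.00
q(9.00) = 270.00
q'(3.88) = -4.60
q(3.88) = -119.60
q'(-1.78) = -28.93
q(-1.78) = 65.95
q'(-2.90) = -10.97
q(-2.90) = 89.00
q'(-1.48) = -32.47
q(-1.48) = 56.73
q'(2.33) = -30.37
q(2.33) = -90.64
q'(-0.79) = -38.55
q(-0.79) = 32.06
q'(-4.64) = 31.87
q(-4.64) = 73.45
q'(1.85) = -35.43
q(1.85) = -74.79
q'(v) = v*(v - 7) + v*(v + 6) + (v - 7)*(v + 6) = 3*v^2 - 2*v - 42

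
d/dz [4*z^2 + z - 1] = 8*z + 1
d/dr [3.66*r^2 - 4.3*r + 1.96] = 7.32*r - 4.3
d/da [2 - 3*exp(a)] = -3*exp(a)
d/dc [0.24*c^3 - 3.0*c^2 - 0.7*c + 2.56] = 0.72*c^2 - 6.0*c - 0.7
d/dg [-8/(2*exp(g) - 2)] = sinh(g/2)^(-2)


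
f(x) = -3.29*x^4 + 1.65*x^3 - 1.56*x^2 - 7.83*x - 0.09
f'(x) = -13.16*x^3 + 4.95*x^2 - 3.12*x - 7.83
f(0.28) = -2.39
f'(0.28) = -8.60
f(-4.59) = -1616.89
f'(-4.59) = 1383.38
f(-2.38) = -118.10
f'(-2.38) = 205.05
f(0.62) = -5.64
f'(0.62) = -11.00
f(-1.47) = -12.55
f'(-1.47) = 49.26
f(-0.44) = 2.79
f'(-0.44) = -4.38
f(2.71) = -177.38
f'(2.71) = -241.85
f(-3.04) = -318.05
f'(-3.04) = 417.12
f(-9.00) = -22844.52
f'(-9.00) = 10014.84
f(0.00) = -0.09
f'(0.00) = -7.83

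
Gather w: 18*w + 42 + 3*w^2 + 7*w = 3*w^2 + 25*w + 42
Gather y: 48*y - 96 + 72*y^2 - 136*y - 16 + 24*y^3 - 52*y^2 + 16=24*y^3 + 20*y^2 - 88*y - 96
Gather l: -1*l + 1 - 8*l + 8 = 9 - 9*l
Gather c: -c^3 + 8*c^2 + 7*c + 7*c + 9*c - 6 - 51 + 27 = -c^3 + 8*c^2 + 23*c - 30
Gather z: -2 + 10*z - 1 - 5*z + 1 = 5*z - 2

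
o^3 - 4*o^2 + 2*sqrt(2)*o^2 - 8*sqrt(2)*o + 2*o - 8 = (o - 4)*(o + sqrt(2))^2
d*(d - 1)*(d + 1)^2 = d^4 + d^3 - d^2 - d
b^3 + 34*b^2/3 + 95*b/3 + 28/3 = (b + 1/3)*(b + 4)*(b + 7)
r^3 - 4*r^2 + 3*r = r*(r - 3)*(r - 1)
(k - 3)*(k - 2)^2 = k^3 - 7*k^2 + 16*k - 12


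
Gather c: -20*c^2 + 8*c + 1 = -20*c^2 + 8*c + 1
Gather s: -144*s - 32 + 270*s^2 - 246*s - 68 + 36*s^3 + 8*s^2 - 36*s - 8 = 36*s^3 + 278*s^2 - 426*s - 108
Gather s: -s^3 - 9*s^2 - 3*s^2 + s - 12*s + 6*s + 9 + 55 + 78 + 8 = -s^3 - 12*s^2 - 5*s + 150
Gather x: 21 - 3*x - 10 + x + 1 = 12 - 2*x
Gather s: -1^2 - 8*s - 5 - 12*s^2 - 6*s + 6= -12*s^2 - 14*s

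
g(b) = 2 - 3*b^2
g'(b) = -6*b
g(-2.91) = -23.40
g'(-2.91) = 17.46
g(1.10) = -1.63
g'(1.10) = -6.60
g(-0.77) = 0.22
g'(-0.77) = 4.62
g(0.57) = 1.03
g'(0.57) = -3.42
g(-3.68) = -38.63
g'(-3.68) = 22.08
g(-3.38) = -32.27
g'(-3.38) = 20.28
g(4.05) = -47.21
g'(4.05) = -24.30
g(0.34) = 1.65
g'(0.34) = -2.04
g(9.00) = -241.00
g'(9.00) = -54.00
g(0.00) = 2.00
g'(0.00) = 0.00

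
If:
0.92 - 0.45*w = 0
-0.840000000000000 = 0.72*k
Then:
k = -1.17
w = 2.04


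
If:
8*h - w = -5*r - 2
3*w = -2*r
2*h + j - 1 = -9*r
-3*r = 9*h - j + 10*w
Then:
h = 49/59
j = 771/59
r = -90/59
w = 60/59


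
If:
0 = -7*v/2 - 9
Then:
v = -18/7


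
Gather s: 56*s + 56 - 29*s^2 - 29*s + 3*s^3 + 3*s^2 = 3*s^3 - 26*s^2 + 27*s + 56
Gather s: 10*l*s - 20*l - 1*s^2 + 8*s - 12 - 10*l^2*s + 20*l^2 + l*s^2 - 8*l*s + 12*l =20*l^2 - 8*l + s^2*(l - 1) + s*(-10*l^2 + 2*l + 8) - 12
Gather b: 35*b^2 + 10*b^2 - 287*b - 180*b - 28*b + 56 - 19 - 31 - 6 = 45*b^2 - 495*b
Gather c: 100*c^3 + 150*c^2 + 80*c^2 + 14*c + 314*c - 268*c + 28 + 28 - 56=100*c^3 + 230*c^2 + 60*c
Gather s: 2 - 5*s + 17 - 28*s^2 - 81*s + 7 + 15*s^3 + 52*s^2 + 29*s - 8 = 15*s^3 + 24*s^2 - 57*s + 18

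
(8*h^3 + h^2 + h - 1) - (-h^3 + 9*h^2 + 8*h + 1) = 9*h^3 - 8*h^2 - 7*h - 2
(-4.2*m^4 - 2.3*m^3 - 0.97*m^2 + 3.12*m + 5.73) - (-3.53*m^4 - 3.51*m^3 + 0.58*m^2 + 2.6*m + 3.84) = -0.67*m^4 + 1.21*m^3 - 1.55*m^2 + 0.52*m + 1.89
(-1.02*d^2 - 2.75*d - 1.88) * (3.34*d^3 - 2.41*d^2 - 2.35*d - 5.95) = -3.4068*d^5 - 6.7268*d^4 + 2.7453*d^3 + 17.0623*d^2 + 20.7805*d + 11.186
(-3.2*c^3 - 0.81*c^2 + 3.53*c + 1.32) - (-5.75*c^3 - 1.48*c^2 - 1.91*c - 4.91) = 2.55*c^3 + 0.67*c^2 + 5.44*c + 6.23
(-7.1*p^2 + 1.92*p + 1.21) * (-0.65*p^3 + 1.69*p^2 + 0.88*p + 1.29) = 4.615*p^5 - 13.247*p^4 - 3.7897*p^3 - 5.4245*p^2 + 3.5416*p + 1.5609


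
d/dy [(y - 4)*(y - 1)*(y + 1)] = 3*y^2 - 8*y - 1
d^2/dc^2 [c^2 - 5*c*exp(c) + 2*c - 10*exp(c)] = -5*c*exp(c) - 20*exp(c) + 2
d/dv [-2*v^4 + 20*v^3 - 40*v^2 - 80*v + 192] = -8*v^3 + 60*v^2 - 80*v - 80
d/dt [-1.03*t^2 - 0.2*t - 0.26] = -2.06*t - 0.2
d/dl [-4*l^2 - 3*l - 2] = -8*l - 3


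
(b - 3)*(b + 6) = b^2 + 3*b - 18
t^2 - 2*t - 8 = (t - 4)*(t + 2)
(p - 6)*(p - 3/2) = p^2 - 15*p/2 + 9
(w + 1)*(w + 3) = w^2 + 4*w + 3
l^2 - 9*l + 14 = (l - 7)*(l - 2)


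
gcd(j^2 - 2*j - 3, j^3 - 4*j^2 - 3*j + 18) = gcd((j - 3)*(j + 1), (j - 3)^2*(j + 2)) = j - 3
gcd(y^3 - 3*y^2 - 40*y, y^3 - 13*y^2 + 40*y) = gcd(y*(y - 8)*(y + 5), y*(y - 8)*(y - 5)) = y^2 - 8*y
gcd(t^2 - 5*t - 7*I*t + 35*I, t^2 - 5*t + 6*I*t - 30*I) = t - 5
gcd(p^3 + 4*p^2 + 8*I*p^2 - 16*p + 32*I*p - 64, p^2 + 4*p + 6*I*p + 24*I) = p + 4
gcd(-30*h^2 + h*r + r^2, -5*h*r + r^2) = -5*h + r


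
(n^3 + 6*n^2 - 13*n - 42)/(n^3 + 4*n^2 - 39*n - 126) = (n^2 - n - 6)/(n^2 - 3*n - 18)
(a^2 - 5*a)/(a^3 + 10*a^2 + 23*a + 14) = a*(a - 5)/(a^3 + 10*a^2 + 23*a + 14)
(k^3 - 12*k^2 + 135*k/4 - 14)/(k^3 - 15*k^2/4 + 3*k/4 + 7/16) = 4*(k - 8)/(4*k + 1)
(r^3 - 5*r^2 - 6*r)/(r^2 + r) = r - 6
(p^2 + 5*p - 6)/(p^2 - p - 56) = (-p^2 - 5*p + 6)/(-p^2 + p + 56)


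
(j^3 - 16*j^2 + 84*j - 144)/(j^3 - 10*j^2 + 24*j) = (j - 6)/j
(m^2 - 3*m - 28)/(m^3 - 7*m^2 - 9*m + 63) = (m + 4)/(m^2 - 9)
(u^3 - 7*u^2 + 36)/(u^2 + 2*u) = u - 9 + 18/u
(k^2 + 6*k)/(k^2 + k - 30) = k/(k - 5)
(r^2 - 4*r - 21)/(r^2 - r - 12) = (r - 7)/(r - 4)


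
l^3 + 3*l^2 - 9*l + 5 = (l - 1)^2*(l + 5)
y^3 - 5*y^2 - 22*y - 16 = (y - 8)*(y + 1)*(y + 2)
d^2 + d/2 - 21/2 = (d - 3)*(d + 7/2)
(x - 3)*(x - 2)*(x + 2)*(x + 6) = x^4 + 3*x^3 - 22*x^2 - 12*x + 72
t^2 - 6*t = t*(t - 6)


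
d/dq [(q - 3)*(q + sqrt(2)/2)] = 2*q - 3 + sqrt(2)/2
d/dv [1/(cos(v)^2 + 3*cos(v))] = (2*cos(v) + 3)*sin(v)/((cos(v) + 3)^2*cos(v)^2)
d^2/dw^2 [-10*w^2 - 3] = -20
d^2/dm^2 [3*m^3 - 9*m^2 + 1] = 18*m - 18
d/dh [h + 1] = 1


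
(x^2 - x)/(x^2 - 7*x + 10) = x*(x - 1)/(x^2 - 7*x + 10)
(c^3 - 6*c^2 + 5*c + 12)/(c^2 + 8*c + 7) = (c^2 - 7*c + 12)/(c + 7)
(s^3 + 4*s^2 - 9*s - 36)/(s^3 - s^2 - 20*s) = (s^2 - 9)/(s*(s - 5))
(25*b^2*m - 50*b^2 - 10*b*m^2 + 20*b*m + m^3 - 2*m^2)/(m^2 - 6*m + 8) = (25*b^2 - 10*b*m + m^2)/(m - 4)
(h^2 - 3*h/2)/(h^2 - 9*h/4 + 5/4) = 2*h*(2*h - 3)/(4*h^2 - 9*h + 5)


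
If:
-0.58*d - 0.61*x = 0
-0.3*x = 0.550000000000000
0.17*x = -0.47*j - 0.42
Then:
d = 1.93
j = -0.23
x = -1.83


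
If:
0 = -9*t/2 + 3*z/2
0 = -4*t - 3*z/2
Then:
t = 0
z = 0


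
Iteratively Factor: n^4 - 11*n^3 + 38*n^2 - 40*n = (n - 5)*(n^3 - 6*n^2 + 8*n) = (n - 5)*(n - 4)*(n^2 - 2*n) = n*(n - 5)*(n - 4)*(n - 2)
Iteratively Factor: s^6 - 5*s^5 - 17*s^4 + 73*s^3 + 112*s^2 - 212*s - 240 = (s - 4)*(s^5 - s^4 - 21*s^3 - 11*s^2 + 68*s + 60) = (s - 4)*(s - 2)*(s^4 + s^3 - 19*s^2 - 49*s - 30) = (s - 4)*(s - 2)*(s + 3)*(s^3 - 2*s^2 - 13*s - 10) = (s - 4)*(s - 2)*(s + 2)*(s + 3)*(s^2 - 4*s - 5) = (s - 4)*(s - 2)*(s + 1)*(s + 2)*(s + 3)*(s - 5)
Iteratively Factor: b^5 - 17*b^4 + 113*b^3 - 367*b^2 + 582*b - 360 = (b - 3)*(b^4 - 14*b^3 + 71*b^2 - 154*b + 120) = (b - 5)*(b - 3)*(b^3 - 9*b^2 + 26*b - 24) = (b - 5)*(b - 4)*(b - 3)*(b^2 - 5*b + 6) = (b - 5)*(b - 4)*(b - 3)*(b - 2)*(b - 3)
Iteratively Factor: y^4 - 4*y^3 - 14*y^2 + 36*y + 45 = (y + 3)*(y^3 - 7*y^2 + 7*y + 15) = (y + 1)*(y + 3)*(y^2 - 8*y + 15) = (y - 5)*(y + 1)*(y + 3)*(y - 3)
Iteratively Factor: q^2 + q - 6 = (q - 2)*(q + 3)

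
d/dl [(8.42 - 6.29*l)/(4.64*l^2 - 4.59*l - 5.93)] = (29.1856*l^2 - 78.1376*l + 75.9475)/(21.5296*l^4 - 42.5952*l^3 - 33.9623*l^2 + 54.4374*l + 35.1649)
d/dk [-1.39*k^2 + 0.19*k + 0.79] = 0.19 - 2.78*k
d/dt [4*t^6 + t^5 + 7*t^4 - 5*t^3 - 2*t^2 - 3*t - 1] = 24*t^5 + 5*t^4 + 28*t^3 - 15*t^2 - 4*t - 3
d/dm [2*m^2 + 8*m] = 4*m + 8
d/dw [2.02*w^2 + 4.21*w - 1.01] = 4.04*w + 4.21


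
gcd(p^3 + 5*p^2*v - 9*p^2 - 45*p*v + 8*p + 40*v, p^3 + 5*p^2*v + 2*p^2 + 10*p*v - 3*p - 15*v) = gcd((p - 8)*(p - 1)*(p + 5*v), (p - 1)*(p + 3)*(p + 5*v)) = p^2 + 5*p*v - p - 5*v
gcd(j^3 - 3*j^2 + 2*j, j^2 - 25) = 1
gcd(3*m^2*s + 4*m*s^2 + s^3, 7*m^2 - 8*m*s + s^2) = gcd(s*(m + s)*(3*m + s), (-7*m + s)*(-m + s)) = 1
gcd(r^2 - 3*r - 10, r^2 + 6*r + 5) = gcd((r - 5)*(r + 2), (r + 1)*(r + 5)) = 1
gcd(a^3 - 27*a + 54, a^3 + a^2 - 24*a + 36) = a^2 + 3*a - 18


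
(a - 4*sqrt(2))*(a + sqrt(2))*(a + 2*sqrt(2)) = a^3 - sqrt(2)*a^2 - 20*a - 16*sqrt(2)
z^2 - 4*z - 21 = (z - 7)*(z + 3)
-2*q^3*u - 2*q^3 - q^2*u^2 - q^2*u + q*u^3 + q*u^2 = (-2*q + u)*(q + u)*(q*u + q)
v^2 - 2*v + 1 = (v - 1)^2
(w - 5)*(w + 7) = w^2 + 2*w - 35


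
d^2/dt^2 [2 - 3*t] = 0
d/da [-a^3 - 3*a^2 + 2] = 3*a*(-a - 2)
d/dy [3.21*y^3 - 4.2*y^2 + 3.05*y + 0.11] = 9.63*y^2 - 8.4*y + 3.05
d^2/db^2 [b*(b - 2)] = 2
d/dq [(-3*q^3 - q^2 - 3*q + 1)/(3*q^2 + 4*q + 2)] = (-9*q^4 - 24*q^3 - 13*q^2 - 10*q - 10)/(9*q^4 + 24*q^3 + 28*q^2 + 16*q + 4)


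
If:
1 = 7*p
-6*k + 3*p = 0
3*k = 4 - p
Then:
No Solution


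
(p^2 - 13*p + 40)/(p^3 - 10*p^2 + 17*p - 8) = (p - 5)/(p^2 - 2*p + 1)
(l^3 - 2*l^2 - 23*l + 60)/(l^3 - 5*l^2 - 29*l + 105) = (l - 4)/(l - 7)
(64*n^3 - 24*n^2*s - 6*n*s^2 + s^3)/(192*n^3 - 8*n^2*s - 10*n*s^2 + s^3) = (-2*n + s)/(-6*n + s)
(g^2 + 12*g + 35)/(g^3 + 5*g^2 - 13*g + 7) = (g + 5)/(g^2 - 2*g + 1)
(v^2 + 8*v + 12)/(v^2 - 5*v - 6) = (v^2 + 8*v + 12)/(v^2 - 5*v - 6)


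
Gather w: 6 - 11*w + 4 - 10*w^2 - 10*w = -10*w^2 - 21*w + 10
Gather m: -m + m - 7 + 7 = 0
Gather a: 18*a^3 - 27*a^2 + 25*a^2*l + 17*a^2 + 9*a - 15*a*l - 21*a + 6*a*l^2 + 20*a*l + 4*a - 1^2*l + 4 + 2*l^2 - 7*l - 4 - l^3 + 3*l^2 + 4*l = 18*a^3 + a^2*(25*l - 10) + a*(6*l^2 + 5*l - 8) - l^3 + 5*l^2 - 4*l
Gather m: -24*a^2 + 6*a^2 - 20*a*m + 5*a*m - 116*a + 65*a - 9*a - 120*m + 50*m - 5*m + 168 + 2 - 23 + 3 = -18*a^2 - 60*a + m*(-15*a - 75) + 150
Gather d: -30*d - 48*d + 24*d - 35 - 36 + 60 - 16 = -54*d - 27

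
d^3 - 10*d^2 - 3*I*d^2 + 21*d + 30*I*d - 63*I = (d - 7)*(d - 3)*(d - 3*I)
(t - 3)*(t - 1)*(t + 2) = t^3 - 2*t^2 - 5*t + 6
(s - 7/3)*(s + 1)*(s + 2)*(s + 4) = s^4 + 14*s^3/3 - 7*s^2/3 - 74*s/3 - 56/3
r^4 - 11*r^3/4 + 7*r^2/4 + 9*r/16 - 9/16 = (r - 3/2)*(r - 1)*(r - 3/4)*(r + 1/2)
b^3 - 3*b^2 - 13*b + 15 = (b - 5)*(b - 1)*(b + 3)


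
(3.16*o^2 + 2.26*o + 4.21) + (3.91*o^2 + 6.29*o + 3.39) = 7.07*o^2 + 8.55*o + 7.6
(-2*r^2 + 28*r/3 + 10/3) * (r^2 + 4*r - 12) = -2*r^4 + 4*r^3/3 + 194*r^2/3 - 296*r/3 - 40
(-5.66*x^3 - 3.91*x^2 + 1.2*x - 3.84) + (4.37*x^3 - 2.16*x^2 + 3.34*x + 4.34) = -1.29*x^3 - 6.07*x^2 + 4.54*x + 0.5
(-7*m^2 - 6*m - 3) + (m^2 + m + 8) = -6*m^2 - 5*m + 5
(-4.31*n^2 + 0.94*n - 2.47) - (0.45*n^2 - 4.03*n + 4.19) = -4.76*n^2 + 4.97*n - 6.66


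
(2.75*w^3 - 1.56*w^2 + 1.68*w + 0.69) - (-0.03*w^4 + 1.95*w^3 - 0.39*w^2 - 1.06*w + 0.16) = 0.03*w^4 + 0.8*w^3 - 1.17*w^2 + 2.74*w + 0.53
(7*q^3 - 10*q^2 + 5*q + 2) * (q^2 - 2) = 7*q^5 - 10*q^4 - 9*q^3 + 22*q^2 - 10*q - 4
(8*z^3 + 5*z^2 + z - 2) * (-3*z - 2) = -24*z^4 - 31*z^3 - 13*z^2 + 4*z + 4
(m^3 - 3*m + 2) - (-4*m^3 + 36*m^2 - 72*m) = 5*m^3 - 36*m^2 + 69*m + 2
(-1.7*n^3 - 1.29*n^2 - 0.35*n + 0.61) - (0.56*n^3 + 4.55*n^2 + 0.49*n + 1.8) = -2.26*n^3 - 5.84*n^2 - 0.84*n - 1.19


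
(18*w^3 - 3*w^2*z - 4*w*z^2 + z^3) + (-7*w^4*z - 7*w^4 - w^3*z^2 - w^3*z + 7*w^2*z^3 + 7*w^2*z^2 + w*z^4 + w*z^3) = -7*w^4*z - 7*w^4 - w^3*z^2 - w^3*z + 18*w^3 + 7*w^2*z^3 + 7*w^2*z^2 - 3*w^2*z + w*z^4 + w*z^3 - 4*w*z^2 + z^3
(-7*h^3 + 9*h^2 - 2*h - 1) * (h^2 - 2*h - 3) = -7*h^5 + 23*h^4 + h^3 - 24*h^2 + 8*h + 3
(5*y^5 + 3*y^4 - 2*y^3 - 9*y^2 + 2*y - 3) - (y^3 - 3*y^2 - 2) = 5*y^5 + 3*y^4 - 3*y^3 - 6*y^2 + 2*y - 1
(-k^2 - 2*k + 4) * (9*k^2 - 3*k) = -9*k^4 - 15*k^3 + 42*k^2 - 12*k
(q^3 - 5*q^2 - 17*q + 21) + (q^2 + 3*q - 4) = q^3 - 4*q^2 - 14*q + 17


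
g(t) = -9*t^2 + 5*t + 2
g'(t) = 5 - 18*t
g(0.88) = -0.57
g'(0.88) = -10.84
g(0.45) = 2.43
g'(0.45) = -3.10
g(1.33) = -7.27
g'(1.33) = -18.94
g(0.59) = 1.82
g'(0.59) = -5.62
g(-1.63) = -30.06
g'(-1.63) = 34.34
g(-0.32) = -0.52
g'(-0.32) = 10.76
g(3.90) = -115.39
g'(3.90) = -65.20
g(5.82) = -273.75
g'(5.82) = -99.76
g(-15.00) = -2098.00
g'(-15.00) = 275.00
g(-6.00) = -352.00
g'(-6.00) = 113.00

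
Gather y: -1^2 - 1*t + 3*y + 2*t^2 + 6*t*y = 2*t^2 - t + y*(6*t + 3) - 1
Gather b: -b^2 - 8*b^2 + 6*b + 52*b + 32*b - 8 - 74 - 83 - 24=-9*b^2 + 90*b - 189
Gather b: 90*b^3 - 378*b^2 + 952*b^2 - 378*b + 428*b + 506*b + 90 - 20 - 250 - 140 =90*b^3 + 574*b^2 + 556*b - 320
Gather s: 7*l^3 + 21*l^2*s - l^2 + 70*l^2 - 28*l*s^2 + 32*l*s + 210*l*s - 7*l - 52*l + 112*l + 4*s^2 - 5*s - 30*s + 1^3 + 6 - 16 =7*l^3 + 69*l^2 + 53*l + s^2*(4 - 28*l) + s*(21*l^2 + 242*l - 35) - 9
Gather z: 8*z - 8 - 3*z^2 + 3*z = -3*z^2 + 11*z - 8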